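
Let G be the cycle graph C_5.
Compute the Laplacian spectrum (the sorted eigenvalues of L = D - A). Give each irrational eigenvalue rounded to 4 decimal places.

The graph has 5 vertices and degree multiset [2, 2, 2, 2, 2]; D is the diagonal matrix of degrees and L = D - A. The multiplicity of 0 as a Laplacian eigenvalue equals the number of connected components. The single zero eigenvalue shows the graph is connected.

[0, 1.3820, 1.3820, 3.6180, 3.6180]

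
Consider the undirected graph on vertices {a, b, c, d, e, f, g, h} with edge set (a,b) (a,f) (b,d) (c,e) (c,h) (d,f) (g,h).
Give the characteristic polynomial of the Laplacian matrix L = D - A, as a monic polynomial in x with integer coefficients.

x^8 - 14x^7 + 78x^6 - 220x^5 + 328x^4 - 240x^3 + 64x^2

Reading degrees in the order [a, b, c, d, e, f, g, h] gives [2, 2, 2, 2, 1, 2, 1, 2]; set D = diag(2, 2, 2, 2, 1, 2, 1, 2) and form L = D - A. Computing det(xI - L) by cofactor expansion (or equivalently via sum-over-permutations) gives x^8 - 14x^7 + 78x^6 - 220x^5 + 328x^4 - 240x^3 + 64x^2. Since p(0) = det(-L) = 0, x divides p(x). The eigenvalues sum to 14, which equals trace(L) = 2|E|.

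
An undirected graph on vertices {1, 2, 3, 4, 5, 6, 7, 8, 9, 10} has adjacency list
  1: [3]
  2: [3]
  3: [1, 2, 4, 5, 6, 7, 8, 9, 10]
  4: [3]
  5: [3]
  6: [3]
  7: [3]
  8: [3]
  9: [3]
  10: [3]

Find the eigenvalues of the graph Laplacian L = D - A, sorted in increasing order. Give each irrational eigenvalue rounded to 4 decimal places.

Reading degrees in the order [1, 2, 3, 4, 5, 6, 7, 8, 9, 10] gives [1, 1, 9, 1, 1, 1, 1, 1, 1, 1]; set D = diag(1, 1, 9, 1, 1, 1, 1, 1, 1, 1) and form L = D - A. Since every row of L sums to 0, the all-ones vector is in the kernel and 0 is an eigenvalue. The eigenvalues sum to 18, which equals trace(L) = 2|E|.

[0, 1, 1, 1, 1, 1, 1, 1, 1, 10]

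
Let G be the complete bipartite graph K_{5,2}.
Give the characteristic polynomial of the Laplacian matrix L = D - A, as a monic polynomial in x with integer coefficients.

x^7 - 20x^6 + 155x^5 - 600x^4 + 1240x^3 - 1312x^2 + 560x

The graph has 7 vertices and degree multiset [5, 5, 2, 2, 2, 2, 2]; D is the diagonal matrix of degrees and L = D - A. Computing det(xI - L) by cofactor expansion (or equivalently via sum-over-permutations) gives x^7 - 20x^6 + 155x^5 - 600x^4 + 1240x^3 - 1312x^2 + 560x. The constant term is 0 because L is singular (the all-ones vector lies in its kernel). There is one zero in the spectrum, matching the 1 component.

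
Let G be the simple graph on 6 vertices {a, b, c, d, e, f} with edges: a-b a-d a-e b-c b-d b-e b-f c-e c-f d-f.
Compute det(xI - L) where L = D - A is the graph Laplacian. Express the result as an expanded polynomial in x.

Each diagonal entry of L is the vertex degree and each off-diagonal entry is -1 where an edge is present, 0 otherwise; in the order [a, b, c, d, e, f] the diagonal is [3, 5, 3, 3, 3, 3]. Computing det(xI - L) by cofactor expansion (or equivalently via sum-over-permutations) gives x^6 - 20x^5 + 155x^4 - 580x^3 + 1045x^2 - 726x. Since p(0) = det(-L) = 0, x divides p(x). The eigenvalues sum to 20, which equals trace(L) = 2|E|.

x^6 - 20x^5 + 155x^4 - 580x^3 + 1045x^2 - 726x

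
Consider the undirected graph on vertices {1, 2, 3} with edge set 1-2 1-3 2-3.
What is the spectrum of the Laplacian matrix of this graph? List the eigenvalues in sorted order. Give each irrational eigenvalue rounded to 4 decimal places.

With the vertex order [1, 2, 3], the degrees are [2, 2, 2], giving D = diag(2, 2, 2) and L = D - A. The multiplicity of 0 as a Laplacian eigenvalue equals the number of connected components.

[0, 3, 3]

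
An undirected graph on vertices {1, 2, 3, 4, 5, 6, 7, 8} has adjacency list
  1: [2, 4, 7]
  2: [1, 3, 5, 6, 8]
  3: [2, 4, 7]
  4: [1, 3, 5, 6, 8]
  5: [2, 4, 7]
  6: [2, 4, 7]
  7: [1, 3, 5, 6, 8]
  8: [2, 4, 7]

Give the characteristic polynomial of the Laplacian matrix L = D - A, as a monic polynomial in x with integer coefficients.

x^8 - 30x^7 + 375x^6 - 2540x^5 + 10095x^4 - 23598x^3 + 30105x^2 - 16200x

Each diagonal entry of L is the vertex degree and each off-diagonal entry is -1 where an edge is present, 0 otherwise; in the order [1, 2, 3, 4, 5, 6, 7, 8] the diagonal is [3, 5, 3, 5, 3, 3, 5, 3]. The eigenvalues of L are [0, 3, 3, 3, 3, 5, 5, 8]; the characteristic polynomial is the product of (x - lambda_i), which multiplies out to x^8 - 30x^7 + 375x^6 - 2540x^5 + 10095x^4 - 23598x^3 + 30105x^2 - 16200x. The coefficient of x^7 equals -trace(L) = -30, matching the sum of degrees.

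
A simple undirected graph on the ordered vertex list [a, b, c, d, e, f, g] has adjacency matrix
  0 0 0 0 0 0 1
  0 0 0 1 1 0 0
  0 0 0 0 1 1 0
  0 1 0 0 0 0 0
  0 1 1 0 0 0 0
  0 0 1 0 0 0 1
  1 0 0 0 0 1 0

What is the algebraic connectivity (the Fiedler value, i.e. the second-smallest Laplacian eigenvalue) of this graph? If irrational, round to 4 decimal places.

0.1981

With the vertex order [a, b, c, d, e, f, g], the degrees are [1, 2, 2, 1, 2, 2, 2], giving D = diag(1, 2, 2, 1, 2, 2, 2) and L = D - A. Computing the eigenvalues of L and sorting gives [0, 0.1981, 0.7530, 1.5550, 2.4450, 3.2470, 3.8019]. The Fiedler value lambda_2 = 0.1981 is strictly positive, so the graph is connected. By the matrix-tree theorem the graph has (1/7) * product of the nonzero eigenvalues = 1 spanning tree.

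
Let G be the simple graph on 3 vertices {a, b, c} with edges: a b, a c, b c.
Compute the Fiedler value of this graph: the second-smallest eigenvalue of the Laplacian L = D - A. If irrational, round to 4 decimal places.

With the vertex order [a, b, c], the degrees are [2, 2, 2], giving D = diag(2, 2, 2) and L = D - A. The smallest Laplacian eigenvalue is always 0. The next one, lambda_2 = 3, measures how hard the graph is to disconnect: larger values mean better connectivity. The eigenvalues sum to 6, which equals trace(L) = 2|E|.

3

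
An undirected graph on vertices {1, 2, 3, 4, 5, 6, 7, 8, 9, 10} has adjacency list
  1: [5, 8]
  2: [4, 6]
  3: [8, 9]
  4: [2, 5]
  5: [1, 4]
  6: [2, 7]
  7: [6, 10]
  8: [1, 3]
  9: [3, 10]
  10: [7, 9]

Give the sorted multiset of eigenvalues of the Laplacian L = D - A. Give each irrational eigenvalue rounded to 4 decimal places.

[0, 0.3820, 0.3820, 1.3820, 1.3820, 2.6180, 2.6180, 3.6180, 3.6180, 4]

Reading degrees in the order [1, 2, 3, 4, 5, 6, 7, 8, 9, 10] gives [2, 2, 2, 2, 2, 2, 2, 2, 2, 2]; set D = diag(2, 2, 2, 2, 2, 2, 2, 2, 2, 2) and form L = D - A. L is symmetric positive semidefinite, so every eigenvalue is real and nonnegative. By the matrix-tree theorem the graph has (1/10) * product of the nonzero eigenvalues = 10 spanning trees. The eigenvalues sum to 20, which equals trace(L) = 2|E|.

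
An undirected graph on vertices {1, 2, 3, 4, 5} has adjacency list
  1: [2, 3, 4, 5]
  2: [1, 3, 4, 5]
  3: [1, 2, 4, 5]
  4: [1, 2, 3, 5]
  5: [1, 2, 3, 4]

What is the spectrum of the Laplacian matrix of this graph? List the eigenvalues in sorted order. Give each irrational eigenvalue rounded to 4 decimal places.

[0, 5, 5, 5, 5]

Each diagonal entry of L is the vertex degree and each off-diagonal entry is -1 where an edge is present, 0 otherwise; in the order [1, 2, 3, 4, 5] the diagonal is [4, 4, 4, 4, 4]. The multiplicity of 0 as a Laplacian eigenvalue equals the number of connected components. The single zero eigenvalue shows the graph is connected. The eigenvalues sum to 20, which equals trace(L) = 2|E|. The largest eigenvalue, 5, is at most the vertex count 5.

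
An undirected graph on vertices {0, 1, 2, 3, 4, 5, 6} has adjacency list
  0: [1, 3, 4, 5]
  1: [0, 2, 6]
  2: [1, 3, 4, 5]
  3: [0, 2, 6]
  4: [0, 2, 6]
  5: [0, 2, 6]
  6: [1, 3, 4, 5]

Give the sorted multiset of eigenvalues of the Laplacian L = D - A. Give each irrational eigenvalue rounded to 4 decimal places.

[0, 3, 3, 3, 4, 4, 7]

Reading degrees in the order [0, 1, 2, 3, 4, 5, 6] gives [4, 3, 4, 3, 3, 3, 4]; set D = diag(4, 3, 4, 3, 3, 3, 4) and form L = D - A. The multiplicity of 0 as a Laplacian eigenvalue equals the number of connected components. By the matrix-tree theorem the graph has (1/7) * product of the nonzero eigenvalues = 432 spanning trees. There is one zero in the spectrum, matching the 1 component.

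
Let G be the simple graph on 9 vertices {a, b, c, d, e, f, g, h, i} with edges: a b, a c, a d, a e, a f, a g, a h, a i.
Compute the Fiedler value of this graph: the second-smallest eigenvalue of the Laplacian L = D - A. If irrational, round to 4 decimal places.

Reading degrees in the order [a, b, c, d, e, f, g, h, i] gives [8, 1, 1, 1, 1, 1, 1, 1, 1]; set D = diag(8, 1, 1, 1, 1, 1, 1, 1, 1) and form L = D - A. Computing the eigenvalues of L and sorting gives [0, 1, 1, 1, 1, 1, 1, 1, 9]. The Fiedler value lambda_2 = 1 is strictly positive, so the graph is connected. By the matrix-tree theorem the graph has (1/9) * product of the nonzero eigenvalues = 1 spanning tree. There is one zero in the spectrum, matching the 1 component.

1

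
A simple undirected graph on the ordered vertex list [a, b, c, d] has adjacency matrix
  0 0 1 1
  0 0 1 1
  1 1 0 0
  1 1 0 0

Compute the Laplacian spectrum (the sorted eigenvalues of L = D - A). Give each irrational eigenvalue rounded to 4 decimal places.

[0, 2, 2, 4]

Reading degrees in the order [a, b, c, d] gives [2, 2, 2, 2]; set D = diag(2, 2, 2, 2) and form L = D - A. Since every row of L sums to 0, the all-ones vector is in the kernel and 0 is an eigenvalue. The single zero eigenvalue shows the graph is connected.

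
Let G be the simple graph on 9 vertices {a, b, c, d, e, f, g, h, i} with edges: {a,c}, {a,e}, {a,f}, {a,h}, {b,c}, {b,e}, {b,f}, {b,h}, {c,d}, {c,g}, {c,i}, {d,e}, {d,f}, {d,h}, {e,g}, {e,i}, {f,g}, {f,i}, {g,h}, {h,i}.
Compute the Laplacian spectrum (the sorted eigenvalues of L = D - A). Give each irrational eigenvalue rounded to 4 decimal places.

[0, 4, 4, 4, 4, 5, 5, 5, 9]

With the vertex order [a, b, c, d, e, f, g, h, i], the degrees are [4, 4, 5, 4, 5, 5, 4, 5, 4], giving D = diag(4, 4, 5, 4, 5, 5, 4, 5, 4) and L = D - A. The multiplicity of 0 as a Laplacian eigenvalue equals the number of connected components. The single zero eigenvalue shows the graph is connected.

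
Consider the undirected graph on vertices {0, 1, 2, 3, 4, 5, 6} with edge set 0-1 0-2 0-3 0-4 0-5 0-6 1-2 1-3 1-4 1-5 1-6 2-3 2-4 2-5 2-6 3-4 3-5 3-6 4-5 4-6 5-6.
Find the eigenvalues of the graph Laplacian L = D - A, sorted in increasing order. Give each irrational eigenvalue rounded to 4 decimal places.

[0, 7, 7, 7, 7, 7, 7]

With the vertex order [0, 1, 2, 3, 4, 5, 6], the degrees are [6, 6, 6, 6, 6, 6, 6], giving D = diag(6, 6, 6, 6, 6, 6, 6) and L = D - A. The multiplicity of 0 as a Laplacian eigenvalue equals the number of connected components. The eigenvalues sum to 42, which equals trace(L) = 2|E|. There is one zero in the spectrum, matching the 1 component.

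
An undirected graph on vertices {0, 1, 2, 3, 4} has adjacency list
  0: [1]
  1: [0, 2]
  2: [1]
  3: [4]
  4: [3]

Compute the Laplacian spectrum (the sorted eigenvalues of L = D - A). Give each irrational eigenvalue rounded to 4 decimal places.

[0, 0, 1, 2, 3]

With the vertex order [0, 1, 2, 3, 4], the degrees are [1, 2, 1, 1, 1], giving D = diag(1, 2, 1, 1, 1) and L = D - A. L is symmetric positive semidefinite, so every eigenvalue is real and nonnegative. The 2 zero eigenvalues correspond to the 2 connected components. The largest eigenvalue, 3, is at most the vertex count 5. There are 2 zeros in the spectrum, matching the 2 components.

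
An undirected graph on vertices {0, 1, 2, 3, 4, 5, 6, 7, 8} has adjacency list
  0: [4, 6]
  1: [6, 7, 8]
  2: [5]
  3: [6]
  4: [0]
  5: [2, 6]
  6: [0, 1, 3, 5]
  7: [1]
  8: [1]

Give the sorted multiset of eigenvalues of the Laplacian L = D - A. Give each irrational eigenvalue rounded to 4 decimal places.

[0, 0.3047, 0.3820, 0.7566, 1, 2.0960, 2.6180, 3.4609, 5.3818]

With the vertex order [0, 1, 2, 3, 4, 5, 6, 7, 8], the degrees are [2, 3, 1, 1, 1, 2, 4, 1, 1], giving D = diag(2, 3, 1, 1, 1, 2, 4, 1, 1) and L = D - A. Since every row of L sums to 0, the all-ones vector is in the kernel and 0 is an eigenvalue. The single zero eigenvalue shows the graph is connected. The largest eigenvalue, 5.3818, is at most the vertex count 9.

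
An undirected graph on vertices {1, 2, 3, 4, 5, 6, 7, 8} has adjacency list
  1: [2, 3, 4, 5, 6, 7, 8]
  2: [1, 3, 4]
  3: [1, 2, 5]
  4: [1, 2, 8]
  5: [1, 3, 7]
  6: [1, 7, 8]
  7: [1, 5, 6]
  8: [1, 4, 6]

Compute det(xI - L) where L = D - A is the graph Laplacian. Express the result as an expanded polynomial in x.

x^8 - 28x^7 + 322x^6 - 1974x^5 + 6965x^4 - 14126x^3 + 15225x^2 - 6728x

Each diagonal entry of L is the vertex degree and each off-diagonal entry is -1 where an edge is present, 0 otherwise; in the order [1, 2, 3, 4, 5, 6, 7, 8] the diagonal is [7, 3, 3, 3, 3, 3, 3, 3]. L has integer entries, so p(x) = det(xI - L) has integer coefficients. Expanding the determinant yields x^8 - 28x^7 + 322x^6 - 1974x^5 + 6965x^4 - 14126x^3 + 15225x^2 - 6728x. The constant term is 0 because L is singular (the all-ones vector lies in its kernel). There is one zero in the spectrum, matching the 1 component.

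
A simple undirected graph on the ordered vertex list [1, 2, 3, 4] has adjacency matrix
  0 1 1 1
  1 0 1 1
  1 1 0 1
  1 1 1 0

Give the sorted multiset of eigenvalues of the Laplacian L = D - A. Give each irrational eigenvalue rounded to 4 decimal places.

[0, 4, 4, 4]

With the vertex order [1, 2, 3, 4], the degrees are [3, 3, 3, 3], giving D = diag(3, 3, 3, 3) and L = D - A. L is symmetric positive semidefinite, so every eigenvalue is real and nonnegative. The single zero eigenvalue shows the graph is connected. The eigenvalues sum to 12, which equals trace(L) = 2|E|.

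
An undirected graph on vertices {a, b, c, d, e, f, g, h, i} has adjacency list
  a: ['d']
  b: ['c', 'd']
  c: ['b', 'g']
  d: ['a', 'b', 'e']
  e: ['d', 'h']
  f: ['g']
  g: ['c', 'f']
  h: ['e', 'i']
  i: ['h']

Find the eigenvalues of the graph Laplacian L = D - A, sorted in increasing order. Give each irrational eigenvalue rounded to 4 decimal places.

Each diagonal entry of L is the vertex degree and each off-diagonal entry is -1 where an edge is present, 0 otherwise; in the order [a, b, c, d, e, f, g, h, i] the diagonal is [1, 2, 2, 3, 2, 1, 2, 2, 1]. The multiplicity of 0 as a Laplacian eigenvalue equals the number of connected components. The single zero eigenvalue shows the graph is connected. By the matrix-tree theorem the graph has (1/9) * product of the nonzero eigenvalues = 1 spanning tree. The largest eigenvalue, 4.3699, is at most the vertex count 9.

[0, 0.1506, 0.4266, 1, 1.4229, 2.1724, 3, 3.4576, 4.3699]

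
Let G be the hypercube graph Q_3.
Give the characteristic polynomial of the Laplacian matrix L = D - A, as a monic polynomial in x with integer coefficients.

The graph has 8 vertices and degree multiset [3, 3, 3, 3, 3, 3, 3, 3]; D is the diagonal matrix of degrees and L = D - A. Computing det(xI - L) by cofactor expansion (or equivalently via sum-over-permutations) gives x^8 - 24x^7 + 240x^6 - 1296x^5 + 4080x^4 - 7488x^3 + 7424x^2 - 3072x. The constant term is 0 because L is singular (the all-ones vector lies in its kernel). There is one zero in the spectrum, matching the 1 component. The largest eigenvalue, 6, is at most the vertex count 8.

x^8 - 24x^7 + 240x^6 - 1296x^5 + 4080x^4 - 7488x^3 + 7424x^2 - 3072x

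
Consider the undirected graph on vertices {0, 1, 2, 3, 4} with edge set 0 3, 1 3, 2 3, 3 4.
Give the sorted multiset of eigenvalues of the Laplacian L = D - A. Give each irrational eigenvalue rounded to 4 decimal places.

With the vertex order [0, 1, 2, 3, 4], the degrees are [1, 1, 1, 4, 1], giving D = diag(1, 1, 1, 4, 1) and L = D - A. The multiplicity of 0 as a Laplacian eigenvalue equals the number of connected components. The largest eigenvalue, 5, is at most the vertex count 5. There is one zero in the spectrum, matching the 1 component.

[0, 1, 1, 1, 5]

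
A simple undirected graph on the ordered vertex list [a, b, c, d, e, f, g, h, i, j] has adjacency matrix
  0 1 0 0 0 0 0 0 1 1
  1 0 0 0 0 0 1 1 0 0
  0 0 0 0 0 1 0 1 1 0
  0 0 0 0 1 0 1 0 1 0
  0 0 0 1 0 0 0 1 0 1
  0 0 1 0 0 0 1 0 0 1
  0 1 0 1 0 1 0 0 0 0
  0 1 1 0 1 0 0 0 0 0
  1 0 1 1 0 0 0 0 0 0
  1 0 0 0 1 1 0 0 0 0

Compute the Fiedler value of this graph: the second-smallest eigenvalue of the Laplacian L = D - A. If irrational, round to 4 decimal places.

With the vertex order [a, b, c, d, e, f, g, h, i, j], the degrees are [3, 3, 3, 3, 3, 3, 3, 3, 3, 3], giving D = diag(3, 3, 3, 3, 3, 3, 3, 3, 3, 3) and L = D - A. The smallest Laplacian eigenvalue is always 0. The next one, lambda_2 = 2, measures how hard the graph is to disconnect: larger values mean better connectivity. There is one zero in the spectrum, matching the 1 component.

2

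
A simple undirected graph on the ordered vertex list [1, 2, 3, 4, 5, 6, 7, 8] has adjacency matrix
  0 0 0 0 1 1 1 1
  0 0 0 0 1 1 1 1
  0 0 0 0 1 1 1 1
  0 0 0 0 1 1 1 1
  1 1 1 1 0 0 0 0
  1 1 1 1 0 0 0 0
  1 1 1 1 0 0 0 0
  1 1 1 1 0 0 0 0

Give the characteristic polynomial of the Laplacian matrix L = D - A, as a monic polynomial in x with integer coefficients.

x^8 - 32x^7 + 432x^6 - 3200x^5 + 14080x^4 - 36864x^3 + 53248x^2 - 32768x

Each diagonal entry of L is the vertex degree and each off-diagonal entry is -1 where an edge is present, 0 otherwise; in the order [1, 2, 3, 4, 5, 6, 7, 8] the diagonal is [4, 4, 4, 4, 4, 4, 4, 4]. L has integer entries, so p(x) = det(xI - L) has integer coefficients. Expanding the determinant yields x^8 - 32x^7 + 432x^6 - 3200x^5 + 14080x^4 - 36864x^3 + 53248x^2 - 32768x. The coefficient of x^7 equals -trace(L) = -32, matching the sum of degrees. The eigenvalues sum to 32, which equals trace(L) = 2|E|. There is one zero in the spectrum, matching the 1 component.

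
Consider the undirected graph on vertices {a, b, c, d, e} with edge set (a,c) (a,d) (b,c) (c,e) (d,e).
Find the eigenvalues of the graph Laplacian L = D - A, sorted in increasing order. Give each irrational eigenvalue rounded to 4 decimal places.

[0, 0.8299, 2, 2.6889, 4.4812]

Reading degrees in the order [a, b, c, d, e] gives [2, 1, 3, 2, 2]; set D = diag(2, 1, 3, 2, 2) and form L = D - A. L is symmetric positive semidefinite, so every eigenvalue is real and nonnegative. The single zero eigenvalue shows the graph is connected. The eigenvalues sum to 10, which equals trace(L) = 2|E|.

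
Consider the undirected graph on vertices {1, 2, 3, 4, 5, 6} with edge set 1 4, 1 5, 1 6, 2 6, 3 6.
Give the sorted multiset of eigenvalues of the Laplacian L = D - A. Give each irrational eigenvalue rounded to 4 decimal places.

Reading degrees in the order [1, 2, 3, 4, 5, 6] gives [3, 1, 1, 1, 1, 3]; set D = diag(3, 1, 1, 1, 1, 3) and form L = D - A. Diagonalising L (or applying a numerical eigensolver to the 6x6 matrix) gives the spectrum above.

[0, 0.4384, 1, 1, 3, 4.5616]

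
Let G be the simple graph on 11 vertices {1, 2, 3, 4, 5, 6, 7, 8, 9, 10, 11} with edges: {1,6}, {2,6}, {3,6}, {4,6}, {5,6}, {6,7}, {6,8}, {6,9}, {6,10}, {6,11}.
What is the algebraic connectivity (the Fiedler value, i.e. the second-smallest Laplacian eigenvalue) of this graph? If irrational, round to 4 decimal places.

With the vertex order [1, 2, 3, 4, 5, 6, 7, 8, 9, 10, 11], the degrees are [1, 1, 1, 1, 1, 10, 1, 1, 1, 1, 1], giving D = diag(1, 1, 1, 1, 1, 10, 1, 1, 1, 1, 1) and L = D - A. Computing the eigenvalues of L and sorting gives [0, 1, 1, 1, 1, 1, 1, 1, 1, 1, 11]. The Fiedler value lambda_2 = 1 is strictly positive, so the graph is connected. The largest eigenvalue, 11, is at most the vertex count 11.

1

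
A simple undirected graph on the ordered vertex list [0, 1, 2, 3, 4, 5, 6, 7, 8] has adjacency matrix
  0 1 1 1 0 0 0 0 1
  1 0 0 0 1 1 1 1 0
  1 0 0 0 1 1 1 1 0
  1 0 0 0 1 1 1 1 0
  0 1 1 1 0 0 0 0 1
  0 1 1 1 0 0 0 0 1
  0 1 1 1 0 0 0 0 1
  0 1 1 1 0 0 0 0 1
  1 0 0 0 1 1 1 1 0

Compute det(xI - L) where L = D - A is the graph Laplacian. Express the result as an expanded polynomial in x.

Each diagonal entry of L is the vertex degree and each off-diagonal entry is -1 where an edge is present, 0 otherwise; in the order [0, 1, 2, 3, 4, 5, 6, 7, 8] the diagonal is [4, 5, 5, 5, 4, 4, 4, 4, 5]. L has integer entries, so p(x) = det(xI - L) has integer coefficients. Expanding the determinant yields x^9 - 40x^8 + 690x^7 - 6720x^6 + 40485x^5 - 154704x^4 + 366560x^3 - 492800x^2 + 288000x. The constant term is 0 because L is singular (the all-ones vector lies in its kernel). By the matrix-tree theorem the graph has (1/9) * product of the nonzero eigenvalues = 32000 spanning trees.

x^9 - 40x^8 + 690x^7 - 6720x^6 + 40485x^5 - 154704x^4 + 366560x^3 - 492800x^2 + 288000x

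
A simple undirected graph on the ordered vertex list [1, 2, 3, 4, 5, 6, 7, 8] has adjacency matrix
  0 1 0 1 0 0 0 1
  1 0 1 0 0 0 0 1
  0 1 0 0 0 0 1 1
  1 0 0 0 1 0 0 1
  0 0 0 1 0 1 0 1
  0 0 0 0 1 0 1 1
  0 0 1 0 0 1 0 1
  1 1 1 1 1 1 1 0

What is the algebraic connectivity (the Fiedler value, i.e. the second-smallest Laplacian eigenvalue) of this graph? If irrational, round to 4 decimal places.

Each diagonal entry of L is the vertex degree and each off-diagonal entry is -1 where an edge is present, 0 otherwise; in the order [1, 2, 3, 4, 5, 6, 7, 8] the diagonal is [3, 3, 3, 3, 3, 3, 3, 7]. Computing the eigenvalues of L and sorting gives [0, 1.7530, 1.7530, 3.4450, 3.4450, 4.8019, 4.8019, 8]. The Fiedler value lambda_2 = 1.7530 is strictly positive, so the graph is connected. By the matrix-tree theorem the graph has (1/8) * product of the nonzero eigenvalues = 841 spanning trees. The eigenvalues sum to 28, which equals trace(L) = 2|E|.

1.7530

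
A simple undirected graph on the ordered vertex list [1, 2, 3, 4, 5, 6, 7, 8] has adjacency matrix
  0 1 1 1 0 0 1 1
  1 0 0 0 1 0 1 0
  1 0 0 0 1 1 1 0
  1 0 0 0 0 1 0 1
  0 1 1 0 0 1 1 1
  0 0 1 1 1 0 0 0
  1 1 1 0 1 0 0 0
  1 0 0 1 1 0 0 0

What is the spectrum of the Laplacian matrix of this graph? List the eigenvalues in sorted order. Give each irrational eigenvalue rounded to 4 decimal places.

[0, 1.9192, 2.5067, 3.6078, 4, 5.2374, 5.8291, 6.8999]

With the vertex order [1, 2, 3, 4, 5, 6, 7, 8], the degrees are [5, 3, 4, 3, 5, 3, 4, 3], giving D = diag(5, 3, 4, 3, 5, 3, 4, 3) and L = D - A. L is symmetric positive semidefinite, so every eigenvalue is real and nonnegative. There is one zero in the spectrum, matching the 1 component.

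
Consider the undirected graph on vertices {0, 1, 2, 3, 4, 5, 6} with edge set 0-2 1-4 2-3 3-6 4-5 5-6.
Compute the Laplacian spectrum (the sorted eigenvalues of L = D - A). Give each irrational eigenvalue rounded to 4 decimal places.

With the vertex order [0, 1, 2, 3, 4, 5, 6], the degrees are [1, 1, 2, 2, 2, 2, 2], giving D = diag(1, 1, 2, 2, 2, 2, 2) and L = D - A. Diagonalising L (or applying a numerical eigensolver to the 7x7 matrix) gives the spectrum above. The single zero eigenvalue shows the graph is connected. The largest eigenvalue, 3.8019, is at most the vertex count 7. The eigenvalues sum to 12, which equals trace(L) = 2|E|.

[0, 0.1981, 0.7530, 1.5550, 2.4450, 3.2470, 3.8019]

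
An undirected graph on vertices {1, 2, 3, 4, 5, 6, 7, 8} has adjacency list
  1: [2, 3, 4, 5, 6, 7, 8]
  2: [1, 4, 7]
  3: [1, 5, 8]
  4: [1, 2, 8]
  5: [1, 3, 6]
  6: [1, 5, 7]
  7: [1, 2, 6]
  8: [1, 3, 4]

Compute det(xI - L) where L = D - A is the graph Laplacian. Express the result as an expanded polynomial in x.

x^8 - 28x^7 + 322x^6 - 1974x^5 + 6965x^4 - 14126x^3 + 15225x^2 - 6728x

Reading degrees in the order [1, 2, 3, 4, 5, 6, 7, 8] gives [7, 3, 3, 3, 3, 3, 3, 3]; set D = diag(7, 3, 3, 3, 3, 3, 3, 3) and form L = D - A. Computing det(xI - L) by cofactor expansion (or equivalently via sum-over-permutations) gives x^8 - 28x^7 + 322x^6 - 1974x^5 + 6965x^4 - 14126x^3 + 15225x^2 - 6728x. The coefficient of x^7 equals -trace(L) = -28, matching the sum of degrees. By the matrix-tree theorem the graph has (1/8) * product of the nonzero eigenvalues = 841 spanning trees.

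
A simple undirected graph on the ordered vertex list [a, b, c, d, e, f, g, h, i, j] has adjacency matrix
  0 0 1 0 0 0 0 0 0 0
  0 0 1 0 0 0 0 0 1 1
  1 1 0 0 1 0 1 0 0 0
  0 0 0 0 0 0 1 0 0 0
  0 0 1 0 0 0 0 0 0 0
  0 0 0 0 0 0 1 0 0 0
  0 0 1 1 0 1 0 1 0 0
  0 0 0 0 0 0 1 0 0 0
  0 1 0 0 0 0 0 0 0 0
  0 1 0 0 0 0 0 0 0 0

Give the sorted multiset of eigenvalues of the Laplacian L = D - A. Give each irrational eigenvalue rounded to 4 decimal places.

[0, 0.2370, 0.5379, 1, 1, 1, 1, 3.1628, 4.3148, 5.7475]

With the vertex order [a, b, c, d, e, f, g, h, i, j], the degrees are [1, 3, 4, 1, 1, 1, 4, 1, 1, 1], giving D = diag(1, 3, 4, 1, 1, 1, 4, 1, 1, 1) and L = D - A. Diagonalising L (or applying a numerical eigensolver to the 10x10 matrix) gives the spectrum above. The single zero eigenvalue shows the graph is connected.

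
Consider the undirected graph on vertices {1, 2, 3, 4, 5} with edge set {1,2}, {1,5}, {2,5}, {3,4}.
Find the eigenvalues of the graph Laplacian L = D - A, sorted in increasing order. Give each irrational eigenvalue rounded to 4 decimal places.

[0, 0, 2, 3, 3]

Reading degrees in the order [1, 2, 3, 4, 5] gives [2, 2, 1, 1, 2]; set D = diag(2, 2, 1, 1, 2) and form L = D - A. The multiplicity of 0 as a Laplacian eigenvalue equals the number of connected components. The 2 zero eigenvalues correspond to the 2 connected components. There are 2 zeros in the spectrum, matching the 2 components.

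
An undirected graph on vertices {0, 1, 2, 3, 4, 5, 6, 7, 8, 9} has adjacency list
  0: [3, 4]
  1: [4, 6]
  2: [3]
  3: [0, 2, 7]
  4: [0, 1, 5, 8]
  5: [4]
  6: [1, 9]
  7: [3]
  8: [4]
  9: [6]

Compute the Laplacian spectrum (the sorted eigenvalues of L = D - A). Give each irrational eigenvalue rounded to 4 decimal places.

With the vertex order [0, 1, 2, 3, 4, 5, 6, 7, 8, 9], the degrees are [2, 2, 1, 3, 4, 1, 2, 1, 1, 1], giving D = diag(2, 2, 1, 3, 4, 1, 2, 1, 1, 1) and L = D - A. L is symmetric positive semidefinite, so every eigenvalue is real and nonnegative. The eigenvalues sum to 18, which equals trace(L) = 2|E|.

[0, 0.1648, 0.3883, 1, 1, 1.4358, 1.6684, 3.1150, 4.0226, 5.2050]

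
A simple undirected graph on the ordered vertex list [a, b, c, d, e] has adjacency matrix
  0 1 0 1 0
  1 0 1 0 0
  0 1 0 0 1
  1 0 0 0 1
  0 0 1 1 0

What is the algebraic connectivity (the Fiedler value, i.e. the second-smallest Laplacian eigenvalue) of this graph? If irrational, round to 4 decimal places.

1.3820

With the vertex order [a, b, c, d, e], the degrees are [2, 2, 2, 2, 2], giving D = diag(2, 2, 2, 2, 2) and L = D - A. Computing the eigenvalues of L and sorting gives [0, 1.3820, 1.3820, 3.6180, 3.6180]. The Fiedler value lambda_2 = 1.3820 is strictly positive, so the graph is connected. The eigenvalues sum to 10, which equals trace(L) = 2|E|.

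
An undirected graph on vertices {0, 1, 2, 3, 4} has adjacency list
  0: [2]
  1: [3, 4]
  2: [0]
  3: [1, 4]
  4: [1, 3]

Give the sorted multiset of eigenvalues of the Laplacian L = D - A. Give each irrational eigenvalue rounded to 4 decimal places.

[0, 0, 2, 3, 3]

Each diagonal entry of L is the vertex degree and each off-diagonal entry is -1 where an edge is present, 0 otherwise; in the order [0, 1, 2, 3, 4] the diagonal is [1, 2, 1, 2, 2]. The multiplicity of 0 as a Laplacian eigenvalue equals the number of connected components. The 2 zero eigenvalues correspond to the 2 connected components. The eigenvalues sum to 8, which equals trace(L) = 2|E|.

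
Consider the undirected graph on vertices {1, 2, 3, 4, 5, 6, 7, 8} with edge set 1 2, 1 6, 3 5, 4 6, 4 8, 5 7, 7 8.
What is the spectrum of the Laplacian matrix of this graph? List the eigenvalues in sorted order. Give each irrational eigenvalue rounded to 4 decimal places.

[0, 0.1522, 0.5858, 1.2346, 2, 2.7654, 3.4142, 3.8478]

With the vertex order [1, 2, 3, 4, 5, 6, 7, 8], the degrees are [2, 1, 1, 2, 2, 2, 2, 2], giving D = diag(2, 1, 1, 2, 2, 2, 2, 2) and L = D - A. L is symmetric positive semidefinite, so every eigenvalue is real and nonnegative. The single zero eigenvalue shows the graph is connected. There is one zero in the spectrum, matching the 1 component. The eigenvalues sum to 14, which equals trace(L) = 2|E|.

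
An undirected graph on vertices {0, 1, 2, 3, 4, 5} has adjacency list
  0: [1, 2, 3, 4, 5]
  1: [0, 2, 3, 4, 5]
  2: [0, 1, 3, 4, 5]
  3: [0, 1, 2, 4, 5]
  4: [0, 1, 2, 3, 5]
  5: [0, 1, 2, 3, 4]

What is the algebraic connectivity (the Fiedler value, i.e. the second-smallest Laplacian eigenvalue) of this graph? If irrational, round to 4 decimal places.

With the vertex order [0, 1, 2, 3, 4, 5], the degrees are [5, 5, 5, 5, 5, 5], giving D = diag(5, 5, 5, 5, 5, 5) and L = D - A. The sorted Laplacian eigenvalues are [0, 6, 6, 6, 6, 6]; the algebraic connectivity is the second entry, 6. The eigenvalues sum to 30, which equals trace(L) = 2|E|.

6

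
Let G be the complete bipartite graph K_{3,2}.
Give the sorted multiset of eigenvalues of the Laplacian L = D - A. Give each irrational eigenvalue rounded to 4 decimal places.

The graph has 5 vertices and degree multiset [3, 3, 2, 2, 2]; D is the diagonal matrix of degrees and L = D - A. Since every row of L sums to 0, the all-ones vector is in the kernel and 0 is an eigenvalue. There is one zero in the spectrum, matching the 1 component.

[0, 2, 2, 3, 5]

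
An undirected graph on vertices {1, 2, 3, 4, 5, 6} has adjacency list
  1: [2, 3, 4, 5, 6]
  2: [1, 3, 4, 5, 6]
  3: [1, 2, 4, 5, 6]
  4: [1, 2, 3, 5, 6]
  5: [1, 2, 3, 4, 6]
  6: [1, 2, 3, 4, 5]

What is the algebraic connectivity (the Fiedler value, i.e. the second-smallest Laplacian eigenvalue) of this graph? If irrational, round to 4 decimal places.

6

With the vertex order [1, 2, 3, 4, 5, 6], the degrees are [5, 5, 5, 5, 5, 5], giving D = diag(5, 5, 5, 5, 5, 5) and L = D - A. The sorted Laplacian eigenvalues are [0, 6, 6, 6, 6, 6]; the algebraic connectivity is the second entry, 6. By the matrix-tree theorem the graph has (1/6) * product of the nonzero eigenvalues = 1296 spanning trees.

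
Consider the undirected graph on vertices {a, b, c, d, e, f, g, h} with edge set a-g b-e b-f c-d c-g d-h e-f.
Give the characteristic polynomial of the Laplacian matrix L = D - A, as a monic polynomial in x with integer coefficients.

x^8 - 14x^7 + 78x^6 - 218x^5 + 314x^4 - 210x^3 + 45x^2

Reading degrees in the order [a, b, c, d, e, f, g, h] gives [1, 2, 2, 2, 2, 2, 2, 1]; set D = diag(1, 2, 2, 2, 2, 2, 2, 1) and form L = D - A. Computing det(xI - L) by cofactor expansion (or equivalently via sum-over-permutations) gives x^8 - 14x^7 + 78x^6 - 218x^5 + 314x^4 - 210x^3 + 45x^2. Since p(0) = det(-L) = 0, x divides p(x). There are 2 zeros in the spectrum, matching the 2 components.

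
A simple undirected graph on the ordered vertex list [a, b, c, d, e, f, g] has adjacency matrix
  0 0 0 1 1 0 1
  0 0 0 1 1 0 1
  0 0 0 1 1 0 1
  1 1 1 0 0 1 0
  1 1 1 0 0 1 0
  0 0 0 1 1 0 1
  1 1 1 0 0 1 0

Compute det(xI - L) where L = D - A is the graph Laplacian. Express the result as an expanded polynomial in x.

With the vertex order [a, b, c, d, e, f, g], the degrees are [3, 3, 3, 4, 4, 3, 4], giving D = diag(3, 3, 3, 4, 4, 3, 4) and L = D - A. The eigenvalues of L are [0, 3, 3, 3, 4, 4, 7]; the characteristic polynomial is the product of (x - lambda_i), which multiplies out to x^7 - 24x^6 + 234x^5 - 1192x^4 + 3357x^3 - 4968x^2 + 3024x. Since p(0) = det(-L) = 0, x divides p(x). The eigenvalues sum to 24, which equals trace(L) = 2|E|.

x^7 - 24x^6 + 234x^5 - 1192x^4 + 3357x^3 - 4968x^2 + 3024x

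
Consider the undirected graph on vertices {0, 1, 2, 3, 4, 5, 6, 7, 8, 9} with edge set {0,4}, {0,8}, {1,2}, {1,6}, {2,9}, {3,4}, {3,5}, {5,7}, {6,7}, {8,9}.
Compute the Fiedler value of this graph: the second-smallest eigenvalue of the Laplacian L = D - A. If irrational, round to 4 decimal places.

0.3820

Each diagonal entry of L is the vertex degree and each off-diagonal entry is -1 where an edge is present, 0 otherwise; in the order [0, 1, 2, 3, 4, 5, 6, 7, 8, 9] the diagonal is [2, 2, 2, 2, 2, 2, 2, 2, 2, 2]. Computing the eigenvalues of L and sorting gives [0, 0.3820, 0.3820, 1.3820, 1.3820, 2.6180, 2.6180, 3.6180, 3.6180, 4]. The Fiedler value lambda_2 = 0.3820 is strictly positive, so the graph is connected. The largest eigenvalue, 4, is at most the vertex count 10.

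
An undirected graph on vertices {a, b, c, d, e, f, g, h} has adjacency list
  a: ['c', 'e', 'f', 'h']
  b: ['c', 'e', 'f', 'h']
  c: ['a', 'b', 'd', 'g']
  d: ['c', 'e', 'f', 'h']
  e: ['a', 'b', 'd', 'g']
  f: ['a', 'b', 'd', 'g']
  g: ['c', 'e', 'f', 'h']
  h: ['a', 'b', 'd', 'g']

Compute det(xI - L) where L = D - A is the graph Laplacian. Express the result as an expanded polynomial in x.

x^8 - 32x^7 + 432x^6 - 3200x^5 + 14080x^4 - 36864x^3 + 53248x^2 - 32768x

Reading degrees in the order [a, b, c, d, e, f, g, h] gives [4, 4, 4, 4, 4, 4, 4, 4]; set D = diag(4, 4, 4, 4, 4, 4, 4, 4) and form L = D - A. The eigenvalues of L are [0, 4, 4, 4, 4, 4, 4, 8]; the characteristic polynomial is the product of (x - lambda_i), which multiplies out to x^8 - 32x^7 + 432x^6 - 3200x^5 + 14080x^4 - 36864x^3 + 53248x^2 - 32768x. The constant term is 0 because L is singular (the all-ones vector lies in its kernel). The largest eigenvalue, 8, is at most the vertex count 8. By the matrix-tree theorem the graph has (1/8) * product of the nonzero eigenvalues = 4096 spanning trees.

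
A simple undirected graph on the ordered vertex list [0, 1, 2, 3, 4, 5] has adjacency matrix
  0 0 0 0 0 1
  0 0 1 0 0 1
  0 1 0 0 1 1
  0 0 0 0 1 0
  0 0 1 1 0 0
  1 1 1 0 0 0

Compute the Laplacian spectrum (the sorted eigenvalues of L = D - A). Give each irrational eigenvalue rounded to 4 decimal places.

With the vertex order [0, 1, 2, 3, 4, 5], the degrees are [1, 2, 3, 1, 2, 3], giving D = diag(1, 2, 3, 1, 2, 3) and L = D - A. The multiplicity of 0 as a Laplacian eigenvalue equals the number of connected components. The single zero eigenvalue shows the graph is connected. There is one zero in the spectrum, matching the 1 component.

[0, 0.4131, 1.1369, 2.3595, 3.6977, 4.3928]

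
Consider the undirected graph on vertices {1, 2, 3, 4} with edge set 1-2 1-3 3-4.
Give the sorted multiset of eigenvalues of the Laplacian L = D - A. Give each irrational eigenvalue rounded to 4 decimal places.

Each diagonal entry of L is the vertex degree and each off-diagonal entry is -1 where an edge is present, 0 otherwise; in the order [1, 2, 3, 4] the diagonal is [2, 1, 2, 1]. The multiplicity of 0 as a Laplacian eigenvalue equals the number of connected components. The single zero eigenvalue shows the graph is connected. By the matrix-tree theorem the graph has (1/4) * product of the nonzero eigenvalues = 1 spanning tree.

[0, 0.5858, 2, 3.4142]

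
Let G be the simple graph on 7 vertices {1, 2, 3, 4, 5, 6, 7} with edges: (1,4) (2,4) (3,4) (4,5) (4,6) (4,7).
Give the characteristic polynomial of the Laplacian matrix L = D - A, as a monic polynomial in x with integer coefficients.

With the vertex order [1, 2, 3, 4, 5, 6, 7], the degrees are [1, 1, 1, 6, 1, 1, 1], giving D = diag(1, 1, 1, 6, 1, 1, 1) and L = D - A. Computing det(xI - L) by cofactor expansion (or equivalently via sum-over-permutations) gives x^7 - 12x^6 + 45x^5 - 80x^4 + 75x^3 - 36x^2 + 7x. The constant term is 0 because L is singular (the all-ones vector lies in its kernel).

x^7 - 12x^6 + 45x^5 - 80x^4 + 75x^3 - 36x^2 + 7x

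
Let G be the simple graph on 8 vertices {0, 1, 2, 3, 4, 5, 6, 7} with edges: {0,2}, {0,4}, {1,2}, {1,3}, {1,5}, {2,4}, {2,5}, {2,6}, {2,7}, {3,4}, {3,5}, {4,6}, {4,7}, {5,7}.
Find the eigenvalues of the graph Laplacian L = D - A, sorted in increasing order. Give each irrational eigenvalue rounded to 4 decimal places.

Reading degrees in the order [0, 1, 2, 3, 4, 5, 6, 7] gives [2, 3, 6, 3, 5, 4, 2, 3]; set D = diag(2, 3, 6, 3, 5, 4, 2, 3) and form L = D - A. L is symmetric positive semidefinite, so every eigenvalue is real and nonnegative. The single zero eigenvalue shows the graph is connected. The eigenvalues sum to 28, which equals trace(L) = 2|E|.

[0, 1.5038, 2, 2.6454, 3.6065, 4.8646, 6.1600, 7.2197]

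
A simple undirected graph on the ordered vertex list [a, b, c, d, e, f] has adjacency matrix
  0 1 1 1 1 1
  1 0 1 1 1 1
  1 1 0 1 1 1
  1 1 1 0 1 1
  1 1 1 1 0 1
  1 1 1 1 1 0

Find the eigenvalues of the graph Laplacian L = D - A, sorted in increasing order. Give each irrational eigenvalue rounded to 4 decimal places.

[0, 6, 6, 6, 6, 6]

With the vertex order [a, b, c, d, e, f], the degrees are [5, 5, 5, 5, 5, 5], giving D = diag(5, 5, 5, 5, 5, 5) and L = D - A. Since every row of L sums to 0, the all-ones vector is in the kernel and 0 is an eigenvalue. The single zero eigenvalue shows the graph is connected. The largest eigenvalue, 6, is at most the vertex count 6. The eigenvalues sum to 30, which equals trace(L) = 2|E|.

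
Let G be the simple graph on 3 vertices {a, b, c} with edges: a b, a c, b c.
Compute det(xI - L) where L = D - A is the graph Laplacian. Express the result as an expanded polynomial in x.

x^3 - 6x^2 + 9x

Each diagonal entry of L is the vertex degree and each off-diagonal entry is -1 where an edge is present, 0 otherwise; in the order [a, b, c] the diagonal is [2, 2, 2]. L has integer entries, so p(x) = det(xI - L) has integer coefficients. Expanding the determinant yields x^3 - 6x^2 + 9x. Since p(0) = det(-L) = 0, x divides p(x). There is one zero in the spectrum, matching the 1 component.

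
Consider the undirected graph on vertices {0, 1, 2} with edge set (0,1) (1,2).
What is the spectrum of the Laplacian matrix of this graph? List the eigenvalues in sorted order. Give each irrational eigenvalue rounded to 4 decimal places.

With the vertex order [0, 1, 2], the degrees are [1, 2, 1], giving D = diag(1, 2, 1) and L = D - A. The multiplicity of 0 as a Laplacian eigenvalue equals the number of connected components. The single zero eigenvalue shows the graph is connected.

[0, 1, 3]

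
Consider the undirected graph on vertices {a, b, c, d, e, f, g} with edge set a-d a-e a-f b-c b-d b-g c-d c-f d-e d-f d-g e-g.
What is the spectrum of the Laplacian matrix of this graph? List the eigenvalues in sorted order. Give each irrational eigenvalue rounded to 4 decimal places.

[0, 2, 2, 4, 4, 5, 7]

Each diagonal entry of L is the vertex degree and each off-diagonal entry is -1 where an edge is present, 0 otherwise; in the order [a, b, c, d, e, f, g] the diagonal is [3, 3, 3, 6, 3, 3, 3]. Diagonalising L (or applying a numerical eigensolver to the 7x7 matrix) gives the spectrum above. The single zero eigenvalue shows the graph is connected. The eigenvalues sum to 24, which equals trace(L) = 2|E|. The largest eigenvalue, 7, is at most the vertex count 7.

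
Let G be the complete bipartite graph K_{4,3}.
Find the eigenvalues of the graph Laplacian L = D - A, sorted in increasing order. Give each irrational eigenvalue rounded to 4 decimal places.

The graph has 7 vertices and degree multiset [4, 4, 4, 3, 3, 3, 3]; D is the diagonal matrix of degrees and L = D - A. The multiplicity of 0 as a Laplacian eigenvalue equals the number of connected components.

[0, 3, 3, 3, 4, 4, 7]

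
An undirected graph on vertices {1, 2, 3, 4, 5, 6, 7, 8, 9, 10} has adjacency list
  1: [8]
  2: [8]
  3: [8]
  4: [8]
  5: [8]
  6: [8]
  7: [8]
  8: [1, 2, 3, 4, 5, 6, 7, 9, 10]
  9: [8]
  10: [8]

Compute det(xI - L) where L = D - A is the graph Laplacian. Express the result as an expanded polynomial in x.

x^10 - 18x^9 + 108x^8 - 336x^7 + 630x^6 - 756x^5 + 588x^4 - 288x^3 + 81x^2 - 10x

Reading degrees in the order [1, 2, 3, 4, 5, 6, 7, 8, 9, 10] gives [1, 1, 1, 1, 1, 1, 1, 9, 1, 1]; set D = diag(1, 1, 1, 1, 1, 1, 1, 9, 1, 1) and form L = D - A. L has integer entries, so p(x) = det(xI - L) has integer coefficients. Expanding the determinant yields x^10 - 18x^9 + 108x^8 - 336x^7 + 630x^6 - 756x^5 + 588x^4 - 288x^3 + 81x^2 - 10x. The coefficient of x^9 equals -trace(L) = -18, matching the sum of degrees. The eigenvalues sum to 18, which equals trace(L) = 2|E|.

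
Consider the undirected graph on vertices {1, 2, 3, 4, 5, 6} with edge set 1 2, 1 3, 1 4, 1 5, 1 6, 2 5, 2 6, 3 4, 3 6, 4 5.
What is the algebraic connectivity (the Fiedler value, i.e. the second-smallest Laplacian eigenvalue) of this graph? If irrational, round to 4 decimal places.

Each diagonal entry of L is the vertex degree and each off-diagonal entry is -1 where an edge is present, 0 otherwise; in the order [1, 2, 3, 4, 5, 6] the diagonal is [5, 3, 3, 3, 3, 3]. The smallest Laplacian eigenvalue is always 0. The next one, lambda_2 = 2.3820, measures how hard the graph is to disconnect: larger values mean better connectivity. The eigenvalues sum to 20, which equals trace(L) = 2|E|. The largest eigenvalue, 6, is at most the vertex count 6.

2.3820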